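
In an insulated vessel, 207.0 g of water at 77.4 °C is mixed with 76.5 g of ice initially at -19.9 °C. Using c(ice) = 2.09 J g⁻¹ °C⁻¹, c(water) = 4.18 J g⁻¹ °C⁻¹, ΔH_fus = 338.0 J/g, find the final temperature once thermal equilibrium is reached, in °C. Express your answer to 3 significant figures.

T_f = 32.0 °C

Heat to bring ice to 0 °C and melt it: q₁ = 76.5×2.09×19.9 + 76.5×338.0 = 29039 J
Heat the water can supply cooling to 0 °C: 207.0×4.18×77.4 = 66971.1 J > q₁, so all ice melts.
Energy balance: 207.0×4.18×(77.4 − T) = 29039 + 76.5×4.18×(T − 0)
865.26(77.4 − T) = 29039 + 319.77 T
66971.1 − 29039 = 1185.03 T
T = 37932.1 / 1185.03 = 32.01 °C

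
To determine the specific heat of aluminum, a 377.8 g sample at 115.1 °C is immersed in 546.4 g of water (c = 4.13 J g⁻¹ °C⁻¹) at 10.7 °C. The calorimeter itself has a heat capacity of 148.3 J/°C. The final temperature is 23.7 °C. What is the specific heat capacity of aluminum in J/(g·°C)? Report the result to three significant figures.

q_gained = (546.4 × 4.13 + 148.3) × (23.7 − 10.7) = 31260 J
q_lost = 377.8 × c × (115.1 − 23.7) = 34530.92 c
Set equal: c = 31260 / 34530.92 = 0.905 J/(g·°C)

c = 0.905 J/(g·°C)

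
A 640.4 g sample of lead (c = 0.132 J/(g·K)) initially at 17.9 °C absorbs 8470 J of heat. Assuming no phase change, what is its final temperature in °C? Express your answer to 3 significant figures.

T_f = 118 °C

ΔT = q / (m c) = 8470 / (640.4 × 0.132) = 100.2 °C
T_f = 17.9 + 100.2 = 118.1 °C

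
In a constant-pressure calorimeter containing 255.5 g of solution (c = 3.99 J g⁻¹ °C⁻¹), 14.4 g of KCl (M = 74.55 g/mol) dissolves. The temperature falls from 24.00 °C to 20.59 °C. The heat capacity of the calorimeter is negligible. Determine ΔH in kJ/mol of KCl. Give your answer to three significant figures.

|ΔT| = |20.59 − 24.00| = 3.41 °C
|q_surr| = (255.5 × 3.99) × 3.41 = 1019.445 × 3.41 = 3476 J
n(KCl) = 14.4 / 74.55 = 0.1932 mol
Temperature fell, so q_rxn = +|q_surr| = 3.476 kJ
ΔH = q_rxn / n = 17.99 kJ/mol

ΔH = 18.0 kJ/mol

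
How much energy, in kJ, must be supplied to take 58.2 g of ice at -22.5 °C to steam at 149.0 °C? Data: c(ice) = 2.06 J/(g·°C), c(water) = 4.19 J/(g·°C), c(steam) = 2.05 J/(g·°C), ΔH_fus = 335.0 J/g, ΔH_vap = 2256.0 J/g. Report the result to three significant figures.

q = 184 kJ

q1 (heat ice -22.5→0.0 °C): 58.2 × 2.06 × 22.5 = 2698 J
q2 (melt at 0 °C): 58.2 × 335.0 = 19497 J
q3 (heat water 0.0→100.0 °C): 58.2 × 4.19 × 100.0 = 24386 J
q4 (vaporize at 100 °C): 58.2 × 2256.0 = 131299 J
q5 (heat steam 100.0→149.0 °C): 58.2 × 2.05 × 49.0 = 5846 J
Total: 2698 + 19497 + 24386 + 131299 + 5846 = 183726 J = 184 kJ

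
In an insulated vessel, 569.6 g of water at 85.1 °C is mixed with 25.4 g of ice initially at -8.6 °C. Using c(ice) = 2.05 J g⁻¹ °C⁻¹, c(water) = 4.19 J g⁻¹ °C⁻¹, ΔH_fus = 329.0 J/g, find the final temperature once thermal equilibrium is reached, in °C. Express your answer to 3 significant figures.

Heat to bring ice to 0 °C and melt it: q₁ = 25.4×2.05×8.6 + 25.4×329.0 = 8804.4 J
Heat the water can supply cooling to 0 °C: 569.6×4.19×85.1 = 203102 J > q₁, so all ice melts.
Energy balance: 569.6×4.19×(85.1 − T) = 8804.4 + 25.4×4.19×(T − 0)
2386.624(85.1 − T) = 8804.4 + 106.426 T
203102 − 8804.4 = 2493.050 T
T = 194297.6 / 2493.050 = 77.94 °C

T_f = 77.9 °C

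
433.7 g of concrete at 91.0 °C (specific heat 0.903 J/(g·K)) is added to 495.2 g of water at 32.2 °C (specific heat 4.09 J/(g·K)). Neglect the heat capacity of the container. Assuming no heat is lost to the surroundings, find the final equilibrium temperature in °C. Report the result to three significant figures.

Heat lost by concrete = heat gained by water.
(433.7)(0.903)(91.0 − T) = (495.2)(4.09)(T − 32.2)
391.6311 (91.0 − T) = 2025.368 (T − 32.2)
35638 − 391.6311 T = 2025.368 T − 65217
100855 = 2416.9991 T
T = 41.73 °C

T_f = 41.7 °C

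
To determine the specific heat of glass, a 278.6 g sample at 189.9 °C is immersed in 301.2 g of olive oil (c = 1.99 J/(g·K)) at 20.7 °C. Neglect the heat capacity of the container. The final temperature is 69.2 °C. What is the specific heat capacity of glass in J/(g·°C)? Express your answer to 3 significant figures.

c = 0.864 J/(g·°C)

q_gained = (301.2 × 1.99) × (69.2 − 20.7) = 29070 J
q_lost = 278.6 × c × (189.9 − 69.2) = 33627.02 c
Set equal: c = 29070 / 33627.02 = 0.864 J/(g·°C)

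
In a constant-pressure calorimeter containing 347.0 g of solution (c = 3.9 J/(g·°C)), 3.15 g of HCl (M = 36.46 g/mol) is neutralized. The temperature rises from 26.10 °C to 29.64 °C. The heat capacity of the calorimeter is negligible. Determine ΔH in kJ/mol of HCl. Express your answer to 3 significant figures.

ΔH = -55.5 kJ/mol

|ΔT| = |29.64 − 26.10| = 3.54 °C
|q_surr| = (347.0 × 3.9) × 3.54 = 1353.3 × 3.54 = 4791 J
n(HCl) = 3.15 / 36.46 = 0.08640 mol
Temperature rose, so q_rxn = −|q_surr| = -4.791 kJ
ΔH = q_rxn / n = -55.45 kJ/mol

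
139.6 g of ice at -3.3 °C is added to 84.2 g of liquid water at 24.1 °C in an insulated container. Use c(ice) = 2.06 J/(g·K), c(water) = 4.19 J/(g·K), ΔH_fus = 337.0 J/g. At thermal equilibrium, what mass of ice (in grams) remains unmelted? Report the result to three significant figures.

m_ice remaining = 117 g

Heat to warm all ice to 0 °C: 139.6×2.06×3.3 = 949.00 J
Heat released by water cooling to 0 °C: 84.2×4.19×24.1 = 8502.4 J
8502.4 J < 949.00 + 139.6×337.0 = 47994.20 J, so not all ice melts; final T = 0 °C.
Heat left for melting: 8502.4 − 949.00 = 7553.40 J
Mass melted = 7553.40 / 337.0 = 22.41 g
Ice remaining = 139.6 − 22.41 = 117.19 g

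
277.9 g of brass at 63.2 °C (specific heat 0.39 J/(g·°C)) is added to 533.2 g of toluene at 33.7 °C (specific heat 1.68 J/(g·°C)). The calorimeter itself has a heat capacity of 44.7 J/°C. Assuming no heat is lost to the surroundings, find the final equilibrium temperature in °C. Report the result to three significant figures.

T_f = 36.7 °C

Heat lost by brass = heat gained by toluene + calorimeter.
(277.9)(0.39)(63.2 − T) = [(533.2)(1.68) + 44.7](T − 33.7)
108.381 (63.2 − T) = 940.476 (T − 33.7)
6849.7 − 108.381 T = 940.476 T − 31694
38543.7 = 1048.857 T
T = 36.748 °C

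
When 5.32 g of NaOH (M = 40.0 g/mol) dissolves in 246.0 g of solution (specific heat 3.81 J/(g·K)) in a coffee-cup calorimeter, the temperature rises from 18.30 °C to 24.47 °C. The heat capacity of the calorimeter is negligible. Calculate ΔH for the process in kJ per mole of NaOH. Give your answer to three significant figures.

|ΔT| = |24.47 − 18.30| = 6.17 °C
|q_surr| = (246.0 × 3.81) × 6.17 = 937.26 × 6.17 = 5783 J
n(NaOH) = 5.32 / 40.0 = 0.1330 mol
Temperature rose, so q_rxn = −|q_surr| = -5.783 kJ
ΔH = q_rxn / n = -43.48 kJ/mol

ΔH = -43.5 kJ/mol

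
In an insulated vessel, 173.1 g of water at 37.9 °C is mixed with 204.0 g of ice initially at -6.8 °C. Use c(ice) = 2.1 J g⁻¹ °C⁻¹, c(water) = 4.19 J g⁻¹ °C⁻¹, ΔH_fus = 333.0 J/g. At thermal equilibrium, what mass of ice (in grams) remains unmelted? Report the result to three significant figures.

Heat to warm all ice to 0 °C: 204.0×2.1×6.8 = 2913.1 J
Heat released by water cooling to 0 °C: 173.1×4.19×37.9 = 27488 J
27488 J < 2913.1 + 204.0×333.0 = 70845.1 J, so not all ice melts; final T = 0 °C.
Heat left for melting: 27488 − 2913.1 = 24574.9 J
Mass melted = 24574.9 / 333.0 = 73.80 g
Ice remaining = 204.0 − 73.80 = 130.20 g

m_ice remaining = 130 g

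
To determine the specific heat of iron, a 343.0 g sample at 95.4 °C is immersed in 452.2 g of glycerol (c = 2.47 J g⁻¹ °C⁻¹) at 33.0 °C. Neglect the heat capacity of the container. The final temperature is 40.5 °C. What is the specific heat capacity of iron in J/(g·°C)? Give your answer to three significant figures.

c = 0.445 J/(g·°C)

q_gained = (452.2 × 2.47) × (40.5 − 33.0) = 8377 J
q_lost = 343.0 × c × (95.4 − 40.5) = 18830.7 c
Set equal: c = 8377 / 18830.7 = 0.445 J/(g·°C)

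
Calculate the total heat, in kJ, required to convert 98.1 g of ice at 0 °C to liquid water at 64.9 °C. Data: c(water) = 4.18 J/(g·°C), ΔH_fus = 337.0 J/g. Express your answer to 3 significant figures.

q = 59.7 kJ

q1 (melt at 0 °C): 98.1 × 337.0 = 33060 J
q2 (heat water 0.0→64.9 °C): 98.1 × 4.18 × 64.9 = 26613 J
Total: 33060 + 26613 = 59673 J = 59.7 kJ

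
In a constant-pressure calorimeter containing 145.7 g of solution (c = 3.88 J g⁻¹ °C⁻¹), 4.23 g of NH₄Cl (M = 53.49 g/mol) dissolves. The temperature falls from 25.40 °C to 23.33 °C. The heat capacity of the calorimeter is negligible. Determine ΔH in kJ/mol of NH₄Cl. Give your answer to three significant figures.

|ΔT| = |23.33 − 25.40| = 2.07 °C
|q_surr| = (145.7 × 3.88) × 2.07 = 565.316 × 2.07 = 1170 J
n(NH₄Cl) = 4.23 / 53.49 = 0.07908 mol
Temperature fell, so q_rxn = +|q_surr| = 1.170 kJ
ΔH = q_rxn / n = 14.80 kJ/mol

ΔH = 14.8 kJ/mol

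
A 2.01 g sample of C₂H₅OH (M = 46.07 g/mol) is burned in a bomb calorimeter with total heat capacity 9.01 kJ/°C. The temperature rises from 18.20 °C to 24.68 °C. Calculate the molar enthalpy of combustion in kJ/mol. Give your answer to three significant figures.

ΔH = -1340 kJ/mol

ΔT = 24.68 − 18.20 = 6.48 °C
q_cal = C_cal × ΔT = 9.01 × 6.48 = 58.3848 kJ
n = 2.01 / 46.07 = 0.04363 mol
q_rxn = −q_cal = -58.3848 kJ
ΔH = -58.3848 / 0.04363 = -1338 kJ/mol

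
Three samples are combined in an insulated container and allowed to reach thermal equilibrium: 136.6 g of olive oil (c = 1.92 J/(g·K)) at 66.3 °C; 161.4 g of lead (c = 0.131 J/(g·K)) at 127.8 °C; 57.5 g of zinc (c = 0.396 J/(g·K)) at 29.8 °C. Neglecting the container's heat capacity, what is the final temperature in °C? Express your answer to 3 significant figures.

T_f = 67.8 °C

Σ mᵢcᵢ(T − Tᵢ) = 0  ⇒  T = Σ mᵢcᵢTᵢ / Σ mᵢcᵢ
Σ mᵢcᵢ = 136.6×1.92 + 161.4×0.131 + 57.5×0.396 = 306.1854
Σ mᵢcᵢTᵢ = 262.272×66.3 + 21.1434×127.8 + 22.77×29.8 = 20769
T = 20769 / 306.1854 = 67.83 °C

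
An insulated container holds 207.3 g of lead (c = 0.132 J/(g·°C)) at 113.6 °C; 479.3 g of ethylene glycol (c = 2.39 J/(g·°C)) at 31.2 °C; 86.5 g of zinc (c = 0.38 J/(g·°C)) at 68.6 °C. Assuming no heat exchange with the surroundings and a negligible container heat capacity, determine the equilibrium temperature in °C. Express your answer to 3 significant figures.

Σ mᵢcᵢ(T − Tᵢ) = 0  ⇒  T = Σ mᵢcᵢTᵢ / Σ mᵢcᵢ
Σ mᵢcᵢ = 207.3×0.132 + 479.3×2.39 + 86.5×0.38 = 1205.7606
Σ mᵢcᵢTᵢ = 27.3636×113.6 + 1145.527×31.2 + 32.87×68.6 = 41104
T = 41104 / 1205.7606 = 34.09 °C

T_f = 34.1 °C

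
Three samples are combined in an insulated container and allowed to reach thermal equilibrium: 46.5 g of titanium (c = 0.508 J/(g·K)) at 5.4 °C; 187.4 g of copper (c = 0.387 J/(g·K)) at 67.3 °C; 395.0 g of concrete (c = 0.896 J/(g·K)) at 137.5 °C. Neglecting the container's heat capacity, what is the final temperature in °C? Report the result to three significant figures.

Σ mᵢcᵢ(T − Tᵢ) = 0  ⇒  T = Σ mᵢcᵢTᵢ / Σ mᵢcᵢ
Σ mᵢcᵢ = 46.5×0.508 + 187.4×0.387 + 395.0×0.896 = 450.0658
Σ mᵢcᵢTᵢ = 23.622×5.4 + 72.5238×67.3 + 353.92×137.5 = 53672
T = 53672 / 450.0658 = 119.3 °C

T_f = 119 °C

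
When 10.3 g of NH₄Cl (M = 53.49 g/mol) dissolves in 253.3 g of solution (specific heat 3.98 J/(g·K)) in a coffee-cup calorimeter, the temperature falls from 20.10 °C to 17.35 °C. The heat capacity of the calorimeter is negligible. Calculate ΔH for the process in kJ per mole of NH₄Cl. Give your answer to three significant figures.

|ΔT| = |17.35 − 20.10| = 2.75 °C
|q_surr| = (253.3 × 3.98) × 2.75 = 1008.134 × 2.75 = 2772 J
n(NH₄Cl) = 10.3 / 53.49 = 0.1926 mol
Temperature fell, so q_rxn = +|q_surr| = 2.772 kJ
ΔH = q_rxn / n = 14.39 kJ/mol

ΔH = 14.4 kJ/mol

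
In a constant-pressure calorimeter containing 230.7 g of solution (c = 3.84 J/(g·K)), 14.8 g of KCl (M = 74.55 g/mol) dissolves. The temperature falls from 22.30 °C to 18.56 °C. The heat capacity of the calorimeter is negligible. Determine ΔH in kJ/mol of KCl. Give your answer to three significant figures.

|ΔT| = |18.56 − 22.30| = 3.74 °C
|q_surr| = (230.7 × 3.84) × 3.74 = 885.888 × 3.74 = 3313 J
n(KCl) = 14.8 / 74.55 = 0.1985 mol
Temperature fell, so q_rxn = +|q_surr| = 3.313 kJ
ΔH = q_rxn / n = 16.69 kJ/mol

ΔH = 16.7 kJ/mol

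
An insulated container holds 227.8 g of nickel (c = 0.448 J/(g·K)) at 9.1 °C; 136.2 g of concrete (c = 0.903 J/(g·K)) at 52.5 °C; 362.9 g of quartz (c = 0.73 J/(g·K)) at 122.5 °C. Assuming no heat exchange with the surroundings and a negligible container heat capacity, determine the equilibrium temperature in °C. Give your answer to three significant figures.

T_f = 81.3 °C

Σ mᵢcᵢ(T − Tᵢ) = 0  ⇒  T = Σ mᵢcᵢTᵢ / Σ mᵢcᵢ
Σ mᵢcᵢ = 227.8×0.448 + 136.2×0.903 + 362.9×0.73 = 489.9600
Σ mᵢcᵢTᵢ = 102.0544×9.1 + 122.9886×52.5 + 264.917×122.5 = 39838
T = 39838 / 489.9600 = 81.31 °C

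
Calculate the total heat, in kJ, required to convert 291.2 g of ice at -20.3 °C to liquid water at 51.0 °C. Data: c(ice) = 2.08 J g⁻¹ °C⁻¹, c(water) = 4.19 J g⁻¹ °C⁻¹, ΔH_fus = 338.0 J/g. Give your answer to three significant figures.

q1 (heat ice -20.3→0.0 °C): 291.2 × 2.08 × 20.3 = 12296 J
q2 (melt at 0 °C): 291.2 × 338.0 = 98426 J
q3 (heat water 0.0→51.0 °C): 291.2 × 4.19 × 51.0 = 62227 J
Total: 12296 + 98426 + 62227 = 172949 J = 173 kJ

q = 173 kJ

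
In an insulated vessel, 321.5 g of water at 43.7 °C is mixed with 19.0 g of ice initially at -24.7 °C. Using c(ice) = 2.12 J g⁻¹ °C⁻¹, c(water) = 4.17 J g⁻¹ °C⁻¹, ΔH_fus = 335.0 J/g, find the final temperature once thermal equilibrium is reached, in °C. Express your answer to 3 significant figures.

T_f = 36.1 °C

Heat to bring ice to 0 °C and melt it: q₁ = 19.0×2.12×24.7 + 19.0×335.0 = 7359.9 J
Heat the water can supply cooling to 0 °C: 321.5×4.17×43.7 = 58586.6 J > q₁, so all ice melts.
Energy balance: 321.5×4.17×(43.7 − T) = 7359.9 + 19.0×4.17×(T − 0)
1340.655(43.7 − T) = 7359.9 + 79.23 T
58586.6 − 7359.9 = 1419.885 T
T = 51226.7 / 1419.885 = 36.08 °C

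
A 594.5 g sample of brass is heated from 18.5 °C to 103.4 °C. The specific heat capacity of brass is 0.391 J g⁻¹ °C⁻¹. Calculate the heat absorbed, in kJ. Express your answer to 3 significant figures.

q = m c ΔT = 594.5 × 0.391 × (103.4 − 18.5)
q = 594.5 × 0.391 × 84.9 = 19730 J = 19.7 kJ

q = 19.7 kJ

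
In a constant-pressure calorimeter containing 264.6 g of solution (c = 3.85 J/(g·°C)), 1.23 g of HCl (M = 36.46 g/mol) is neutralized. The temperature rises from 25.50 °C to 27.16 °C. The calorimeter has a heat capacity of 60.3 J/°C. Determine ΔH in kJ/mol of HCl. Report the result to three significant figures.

ΔH = -53.1 kJ/mol

|ΔT| = |27.16 − 25.50| = 1.66 °C
|q_surr| = (264.6 × 3.85 + 60.3) × 1.66 = 1079.01 × 1.66 = 1791 J
n(HCl) = 1.23 / 36.46 = 0.03374 mol
Temperature rose, so q_rxn = −|q_surr| = -1.791 kJ
ΔH = q_rxn / n = -53.08 kJ/mol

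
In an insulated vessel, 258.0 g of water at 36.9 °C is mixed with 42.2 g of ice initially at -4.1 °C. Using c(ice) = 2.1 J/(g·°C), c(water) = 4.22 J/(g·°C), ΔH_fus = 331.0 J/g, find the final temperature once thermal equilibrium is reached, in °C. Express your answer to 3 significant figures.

T_f = 20.4 °C

Heat to bring ice to 0 °C and melt it: q₁ = 42.2×2.1×4.1 + 42.2×331.0 = 14332 J
Heat the water can supply cooling to 0 °C: 258.0×4.22×36.9 = 40175.2 J > q₁, so all ice melts.
Energy balance: 258.0×4.22×(36.9 − T) = 14332 + 42.2×4.22×(T − 0)
1088.76(36.9 − T) = 14332 + 178.084 T
40175.2 − 14332 = 1266.844 T
T = 25843.2 / 1266.844 = 20.40 °C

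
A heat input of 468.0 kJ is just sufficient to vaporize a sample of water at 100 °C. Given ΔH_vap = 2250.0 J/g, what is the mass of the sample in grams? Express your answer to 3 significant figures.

m = q / ΔH_vap = 468000 J / 2250.0 J/g = 208 g

m = 208 g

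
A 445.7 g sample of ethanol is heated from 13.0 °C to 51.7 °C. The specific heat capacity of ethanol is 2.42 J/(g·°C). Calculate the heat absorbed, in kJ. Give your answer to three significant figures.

q = 41.7 kJ

q = m c ΔT = 445.7 × 2.42 × (51.7 − 13.0)
q = 445.7 × 2.42 × 38.7 = 41740 J = 41.7 kJ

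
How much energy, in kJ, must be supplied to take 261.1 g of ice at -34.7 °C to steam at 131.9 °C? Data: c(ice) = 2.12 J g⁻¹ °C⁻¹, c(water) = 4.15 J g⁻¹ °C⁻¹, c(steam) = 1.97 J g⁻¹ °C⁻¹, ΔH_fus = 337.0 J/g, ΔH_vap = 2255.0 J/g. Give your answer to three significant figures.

q = 821 kJ

q1 (heat ice -34.7→0.0 °C): 261.1 × 2.12 × 34.7 = 19208 J
q2 (melt at 0 °C): 261.1 × 337.0 = 87991 J
q3 (heat water 0.0→100.0 °C): 261.1 × 4.15 × 100.0 = 108357 J
q4 (vaporize at 100 °C): 261.1 × 2255.0 = 588781 J
q5 (heat steam 100.0→131.9 °C): 261.1 × 1.97 × 31.9 = 16408 J
Total: 19208 + 87991 + 108357 + 588781 + 16408 = 820745 J = 821 kJ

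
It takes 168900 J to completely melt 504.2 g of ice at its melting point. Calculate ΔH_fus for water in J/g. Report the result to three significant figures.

ΔH_fus = 335 J/g

ΔH_fus = q / m = 168900 / 504.2 = 335 J/g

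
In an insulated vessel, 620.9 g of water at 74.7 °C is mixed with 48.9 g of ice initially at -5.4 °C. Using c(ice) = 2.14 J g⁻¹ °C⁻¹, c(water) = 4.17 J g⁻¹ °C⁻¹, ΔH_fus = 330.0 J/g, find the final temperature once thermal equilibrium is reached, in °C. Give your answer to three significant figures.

Heat to bring ice to 0 °C and melt it: q₁ = 48.9×2.14×5.4 + 48.9×330.0 = 16702 J
Heat the water can supply cooling to 0 °C: 620.9×4.17×74.7 = 193410 J > q₁, so all ice melts.
Energy balance: 620.9×4.17×(74.7 − T) = 16702 + 48.9×4.17×(T − 0)
2589.153(74.7 − T) = 16702 + 203.913 T
193410 − 16702 = 2793.066 T
T = 176708 / 2793.066 = 63.27 °C

T_f = 63.3 °C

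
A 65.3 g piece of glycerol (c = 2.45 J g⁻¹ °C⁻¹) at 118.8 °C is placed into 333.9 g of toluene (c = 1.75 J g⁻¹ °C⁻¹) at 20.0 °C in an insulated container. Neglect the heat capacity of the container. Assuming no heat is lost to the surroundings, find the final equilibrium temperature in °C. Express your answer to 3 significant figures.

Heat lost by glycerol = heat gained by toluene.
(65.3)(2.45)(118.8 − T) = (333.9)(1.75)(T − 20.0)
159.985 (118.8 − T) = 584.325 (T − 20.0)
19006 − 159.985 T = 584.325 T − 11687
30693 = 744.310 T
T = 41.24 °C

T_f = 41.2 °C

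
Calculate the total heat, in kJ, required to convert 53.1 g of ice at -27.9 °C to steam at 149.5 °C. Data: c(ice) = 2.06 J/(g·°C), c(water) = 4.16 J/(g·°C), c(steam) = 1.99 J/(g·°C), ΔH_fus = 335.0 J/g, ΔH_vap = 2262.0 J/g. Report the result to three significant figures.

q1 (heat ice -27.9→0.0 °C): 53.1 × 2.06 × 27.9 = 3052 J
q2 (melt at 0 °C): 53.1 × 335.0 = 17789 J
q3 (heat water 0.0→100.0 °C): 53.1 × 4.16 × 100.0 = 22090 J
q4 (vaporize at 100 °C): 53.1 × 2262.0 = 120112 J
q5 (heat steam 100.0→149.5 °C): 53.1 × 1.99 × 49.5 = 5231 J
Total: 3052 + 17789 + 22090 + 120112 + 5231 = 168274 J = 168 kJ

q = 168 kJ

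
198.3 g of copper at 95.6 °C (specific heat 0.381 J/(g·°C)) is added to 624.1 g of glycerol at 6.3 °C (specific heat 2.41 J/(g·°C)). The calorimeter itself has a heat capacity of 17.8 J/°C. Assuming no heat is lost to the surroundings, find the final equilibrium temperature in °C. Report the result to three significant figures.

Heat lost by copper = heat gained by glycerol + calorimeter.
(198.3)(0.381)(95.6 − T) = [(624.1)(2.41) + 17.8](T − 6.3)
75.5523 (95.6 − T) = 1521.881 (T − 6.3)
7222.8 − 75.5523 T = 1521.881 T − 9587.9
16810.7 = 1597.4333 T
T = 10.52 °C

T_f = 10.5 °C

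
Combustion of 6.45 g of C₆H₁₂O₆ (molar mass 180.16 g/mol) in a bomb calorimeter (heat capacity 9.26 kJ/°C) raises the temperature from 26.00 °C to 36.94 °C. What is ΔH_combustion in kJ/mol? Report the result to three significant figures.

ΔT = 36.94 − 26.00 = 10.94 °C
q_cal = C_cal × ΔT = 9.26 × 10.94 = 101.3044 kJ
n = 6.45 / 180.16 = 0.03580 mol
q_rxn = −q_cal = -101.3044 kJ
ΔH = -101.3044 / 0.03580 = -2830 kJ/mol

ΔH = -2830 kJ/mol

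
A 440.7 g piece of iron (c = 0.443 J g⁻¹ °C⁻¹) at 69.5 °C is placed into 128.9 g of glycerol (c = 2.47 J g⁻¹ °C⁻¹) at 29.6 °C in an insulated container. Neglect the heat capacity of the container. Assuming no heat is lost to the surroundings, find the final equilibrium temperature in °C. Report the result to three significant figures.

Heat lost by iron = heat gained by glycerol.
(440.7)(0.443)(69.5 − T) = (128.9)(2.47)(T − 29.6)
195.2301 (69.5 − T) = 318.383 (T − 29.6)
13568 − 195.2301 T = 318.383 T − 9424.1
22992.1 = 513.6131 T
T = 44.77 °C

T_f = 44.8 °C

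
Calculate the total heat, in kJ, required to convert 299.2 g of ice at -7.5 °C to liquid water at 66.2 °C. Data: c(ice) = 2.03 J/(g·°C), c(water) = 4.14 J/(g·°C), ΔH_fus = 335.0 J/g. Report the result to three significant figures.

q1 (heat ice -7.5→0.0 °C): 299.2 × 2.03 × 7.5 = 4555 J
q2 (melt at 0 °C): 299.2 × 335.0 = 100232 J
q3 (heat water 0.0→66.2 °C): 299.2 × 4.14 × 66.2 = 82001 J
Total: 4555 + 100232 + 82001 = 186788 J = 187 kJ

q = 187 kJ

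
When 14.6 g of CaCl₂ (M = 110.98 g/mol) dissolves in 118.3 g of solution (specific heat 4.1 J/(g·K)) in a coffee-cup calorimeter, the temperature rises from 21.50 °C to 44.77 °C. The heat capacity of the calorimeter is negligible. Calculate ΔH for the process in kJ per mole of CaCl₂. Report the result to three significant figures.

ΔH = -85.8 kJ/mol

|ΔT| = |44.77 − 21.50| = 23.27 °C
|q_surr| = (118.3 × 4.1) × 23.27 = 485.03 × 23.27 = 11290 J
n(CaCl₂) = 14.6 / 110.98 = 0.1316 mol
Temperature rose, so q_rxn = −|q_surr| = -11.29 kJ
ΔH = q_rxn / n = -85.79 kJ/mol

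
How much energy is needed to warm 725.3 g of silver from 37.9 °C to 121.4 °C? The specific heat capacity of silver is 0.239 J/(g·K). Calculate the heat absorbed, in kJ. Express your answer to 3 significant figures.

q = 14.5 kJ

q = m c ΔT = 725.3 × 0.239 × (121.4 − 37.9)
q = 725.3 × 0.239 × 83.5 = 14470 J = 14.5 kJ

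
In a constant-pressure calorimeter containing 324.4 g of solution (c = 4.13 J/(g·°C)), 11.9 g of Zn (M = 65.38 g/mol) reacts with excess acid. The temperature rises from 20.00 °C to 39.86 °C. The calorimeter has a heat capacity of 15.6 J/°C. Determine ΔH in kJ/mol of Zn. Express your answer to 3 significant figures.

ΔH = -148 kJ/mol

|ΔT| = |39.86 − 20.00| = 19.86 °C
|q_surr| = (324.4 × 4.13 + 15.6) × 19.86 = 1355.372 × 19.86 = 26920 J
n(Zn) = 11.9 / 65.38 = 0.1820 mol
Temperature rose, so q_rxn = −|q_surr| = -26.92 kJ
ΔH = q_rxn / n = -147.9 kJ/mol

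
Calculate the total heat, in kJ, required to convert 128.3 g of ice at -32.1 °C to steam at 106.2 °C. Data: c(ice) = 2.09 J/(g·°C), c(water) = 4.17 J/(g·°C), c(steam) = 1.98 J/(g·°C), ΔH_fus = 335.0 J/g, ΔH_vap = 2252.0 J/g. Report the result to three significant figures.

q1 (heat ice -32.1→0.0 °C): 128.3 × 2.09 × 32.1 = 8608 J
q2 (melt at 0 °C): 128.3 × 335.0 = 42981 J
q3 (heat water 0.0→100.0 °C): 128.3 × 4.17 × 100.0 = 53501 J
q4 (vaporize at 100 °C): 128.3 × 2252.0 = 288932 J
q5 (heat steam 100.0→106.2 °C): 128.3 × 1.98 × 6.2 = 1575 J
Total: 8608 + 42981 + 53501 + 288932 + 1575 = 395597 J = 396 kJ

q = 396 kJ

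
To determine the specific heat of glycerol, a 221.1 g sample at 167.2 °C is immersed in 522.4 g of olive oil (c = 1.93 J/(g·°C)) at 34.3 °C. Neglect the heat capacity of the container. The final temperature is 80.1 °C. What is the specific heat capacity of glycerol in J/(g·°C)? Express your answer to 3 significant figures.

c = 2.40 J/(g·°C)

q_gained = (522.4 × 1.93) × (80.1 − 34.3) = 46180 J
q_lost = 221.1 × c × (167.2 − 80.1) = 19257.81 c
Set equal: c = 46180 / 19257.81 = 2.40 J/(g·°C)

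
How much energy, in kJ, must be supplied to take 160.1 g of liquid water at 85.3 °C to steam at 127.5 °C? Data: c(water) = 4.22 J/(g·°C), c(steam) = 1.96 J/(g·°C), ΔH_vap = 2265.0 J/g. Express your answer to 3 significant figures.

q = 381 kJ

q1 (heat water 85.3→100.0 °C): 160.1 × 4.22 × 14.7 = 9932 J
q2 (vaporize at 100 °C): 160.1 × 2265.0 = 362627 J
q3 (heat steam 100.0→127.5 °C): 160.1 × 1.96 × 27.5 = 8629 J
Total: 9932 + 362627 + 8629 = 381188 J = 381 kJ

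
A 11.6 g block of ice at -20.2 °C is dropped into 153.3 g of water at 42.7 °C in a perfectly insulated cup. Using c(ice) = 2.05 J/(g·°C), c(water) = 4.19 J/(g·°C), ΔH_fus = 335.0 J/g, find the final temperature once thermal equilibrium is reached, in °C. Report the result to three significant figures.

T_f = 33.4 °C

Heat to bring ice to 0 °C and melt it: q₁ = 11.6×2.05×20.2 + 11.6×335.0 = 4366.4 J
Heat the water can supply cooling to 0 °C: 153.3×4.19×42.7 = 27427.4 J > q₁, so all ice melts.
Energy balance: 153.3×4.19×(42.7 − T) = 4366.4 + 11.6×4.19×(T − 0)
642.327(42.7 − T) = 4366.4 + 48.604 T
27427.4 − 4366.4 = 690.931 T
T = 23061.0 / 690.931 = 33.38 °C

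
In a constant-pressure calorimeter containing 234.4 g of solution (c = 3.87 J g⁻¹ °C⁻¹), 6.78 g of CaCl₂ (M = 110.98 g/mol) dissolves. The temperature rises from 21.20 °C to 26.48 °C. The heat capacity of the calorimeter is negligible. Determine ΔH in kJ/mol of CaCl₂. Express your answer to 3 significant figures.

|ΔT| = |26.48 − 21.20| = 5.28 °C
|q_surr| = (234.4 × 3.87) × 5.28 = 907.128 × 5.28 = 4790 J
n(CaCl₂) = 6.78 / 110.98 = 0.06109 mol
Temperature rose, so q_rxn = −|q_surr| = -4.790 kJ
ΔH = q_rxn / n = -78.41 kJ/mol

ΔH = -78.4 kJ/mol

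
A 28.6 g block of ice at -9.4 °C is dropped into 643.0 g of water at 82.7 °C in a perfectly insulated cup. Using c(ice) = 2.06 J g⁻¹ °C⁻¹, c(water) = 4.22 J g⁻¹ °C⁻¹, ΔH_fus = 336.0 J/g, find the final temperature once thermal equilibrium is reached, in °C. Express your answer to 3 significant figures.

Heat to bring ice to 0 °C and melt it: q₁ = 28.6×2.06×9.4 + 28.6×336.0 = 10163 J
Heat the water can supply cooling to 0 °C: 643.0×4.22×82.7 = 224403 J > q₁, so all ice melts.
Energy balance: 643.0×4.22×(82.7 − T) = 10163 + 28.6×4.22×(T − 0)
2713.46(82.7 − T) = 10163 + 120.692 T
224403 − 10163 = 2834.152 T
T = 214240 / 2834.152 = 75.59 °C

T_f = 75.6 °C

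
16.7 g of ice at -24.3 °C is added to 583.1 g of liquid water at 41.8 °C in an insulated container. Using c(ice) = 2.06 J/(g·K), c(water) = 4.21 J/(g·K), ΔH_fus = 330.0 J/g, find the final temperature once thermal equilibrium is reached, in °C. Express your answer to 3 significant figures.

T_f = 38.1 °C

Heat to bring ice to 0 °C and melt it: q₁ = 16.7×2.06×24.3 + 16.7×330.0 = 6347.0 J
Heat the water can supply cooling to 0 °C: 583.1×4.21×41.8 = 102613 J > q₁, so all ice melts.
Energy balance: 583.1×4.21×(41.8 − T) = 6347.0 + 16.7×4.21×(T − 0)
2454.851(41.8 − T) = 6347.0 + 70.307 T
102613 − 6347.0 = 2525.158 T
T = 96266.0 / 2525.158 = 38.12 °C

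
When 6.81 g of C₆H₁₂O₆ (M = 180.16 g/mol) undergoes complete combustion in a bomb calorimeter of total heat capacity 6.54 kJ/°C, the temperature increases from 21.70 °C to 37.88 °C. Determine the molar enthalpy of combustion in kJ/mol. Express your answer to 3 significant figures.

ΔH = -2800 kJ/mol

ΔT = 37.88 − 21.70 = 16.18 °C
q_cal = C_cal × ΔT = 6.54 × 16.18 = 105.8172 kJ
n = 6.81 / 180.16 = 0.03780 mol
q_rxn = −q_cal = -105.8172 kJ
ΔH = -105.8172 / 0.03780 = -2799 kJ/mol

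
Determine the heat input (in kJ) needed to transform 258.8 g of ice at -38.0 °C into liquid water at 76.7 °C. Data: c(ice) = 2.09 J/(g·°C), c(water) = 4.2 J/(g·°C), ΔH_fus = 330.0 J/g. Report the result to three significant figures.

q = 189 kJ

q1 (heat ice -38.0→0.0 °C): 258.8 × 2.09 × 38.0 = 20554 J
q2 (melt at 0 °C): 258.8 × 330.0 = 85404 J
q3 (heat water 0.0→76.7 °C): 258.8 × 4.2 × 76.7 = 83370 J
Total: 20554 + 85404 + 83370 = 189328 J = 189 kJ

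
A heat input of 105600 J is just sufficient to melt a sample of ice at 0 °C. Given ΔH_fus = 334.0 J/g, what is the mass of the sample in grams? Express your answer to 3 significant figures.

m = 316 g

m = q / ΔH_fus = 105600 J / 334.0 J/g = 316 g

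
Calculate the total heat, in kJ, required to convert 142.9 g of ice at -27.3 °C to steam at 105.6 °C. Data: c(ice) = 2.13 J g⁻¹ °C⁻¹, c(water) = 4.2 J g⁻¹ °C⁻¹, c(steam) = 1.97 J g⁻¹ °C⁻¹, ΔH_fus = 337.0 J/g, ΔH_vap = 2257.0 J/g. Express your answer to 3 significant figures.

q = 441 kJ

q1 (heat ice -27.3→0.0 °C): 142.9 × 2.13 × 27.3 = 8309 J
q2 (melt at 0 °C): 142.9 × 337.0 = 48157 J
q3 (heat water 0.0→100.0 °C): 142.9 × 4.2 × 100.0 = 60018 J
q4 (vaporize at 100 °C): 142.9 × 2257.0 = 322525 J
q5 (heat steam 100.0→105.6 °C): 142.9 × 1.97 × 5.6 = 1576 J
Total: 8309 + 48157 + 60018 + 322525 + 1576 = 440585 J = 441 kJ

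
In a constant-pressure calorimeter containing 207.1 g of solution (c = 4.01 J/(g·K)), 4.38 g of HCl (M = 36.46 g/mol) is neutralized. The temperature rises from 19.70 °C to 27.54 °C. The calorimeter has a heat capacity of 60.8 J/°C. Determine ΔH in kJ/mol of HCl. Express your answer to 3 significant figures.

ΔH = -58.2 kJ/mol

|ΔT| = |27.54 − 19.70| = 7.84 °C
|q_surr| = (207.1 × 4.01 + 60.8) × 7.84 = 891.271 × 7.84 = 6988 J
n(HCl) = 4.38 / 36.46 = 0.1201 mol
Temperature rose, so q_rxn = −|q_surr| = -6.988 kJ
ΔH = q_rxn / n = -58.18 kJ/mol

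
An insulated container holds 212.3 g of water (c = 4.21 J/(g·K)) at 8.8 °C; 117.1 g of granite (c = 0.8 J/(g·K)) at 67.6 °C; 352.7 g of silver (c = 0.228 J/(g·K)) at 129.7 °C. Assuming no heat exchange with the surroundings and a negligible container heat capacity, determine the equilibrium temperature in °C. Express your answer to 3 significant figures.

T_f = 23.1 °C

Σ mᵢcᵢ(T − Tᵢ) = 0  ⇒  T = Σ mᵢcᵢTᵢ / Σ mᵢcᵢ
Σ mᵢcᵢ = 212.3×4.21 + 117.1×0.8 + 352.7×0.228 = 1067.8786
Σ mᵢcᵢTᵢ = 893.783×8.8 + 93.68×67.6 + 80.4156×129.7 = 24628
T = 24628 / 1067.8786 = 23.06 °C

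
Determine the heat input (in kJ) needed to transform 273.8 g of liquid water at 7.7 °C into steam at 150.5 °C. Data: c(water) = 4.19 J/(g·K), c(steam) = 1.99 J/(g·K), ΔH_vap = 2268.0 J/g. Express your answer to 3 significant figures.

q = 754 kJ

q1 (heat water 7.7→100.0 °C): 273.8 × 4.19 × 92.3 = 105889 J
q2 (vaporize at 100 °C): 273.8 × 2268.0 = 620978 J
q3 (heat steam 100.0→150.5 °C): 273.8 × 1.99 × 50.5 = 27516 J
Total: 105889 + 620978 + 27516 = 754383 J = 754 kJ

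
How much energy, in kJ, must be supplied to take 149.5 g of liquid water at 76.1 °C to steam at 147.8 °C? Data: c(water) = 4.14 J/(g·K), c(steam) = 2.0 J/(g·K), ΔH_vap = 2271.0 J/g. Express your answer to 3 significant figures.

q1 (heat water 76.1→100.0 °C): 149.5 × 4.14 × 23.9 = 14792 J
q2 (vaporize at 100 °C): 149.5 × 2271.0 = 339515 J
q3 (heat steam 100.0→147.8 °C): 149.5 × 2.0 × 47.8 = 14292 J
Total: 14792 + 339515 + 14292 = 368599 J = 369 kJ

q = 369 kJ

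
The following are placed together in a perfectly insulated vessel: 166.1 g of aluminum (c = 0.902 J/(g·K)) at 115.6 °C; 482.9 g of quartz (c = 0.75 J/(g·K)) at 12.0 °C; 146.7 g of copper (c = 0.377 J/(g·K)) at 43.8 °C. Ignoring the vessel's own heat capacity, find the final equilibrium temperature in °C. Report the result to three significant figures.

T_f = 42.5 °C

Σ mᵢcᵢ(T − Tᵢ) = 0  ⇒  T = Σ mᵢcᵢTᵢ / Σ mᵢcᵢ
Σ mᵢcᵢ = 166.1×0.902 + 482.9×0.75 + 146.7×0.377 = 567.3031
Σ mᵢcᵢTᵢ = 149.8222×115.6 + 362.175×12.0 + 55.3059×43.8 = 24088
T = 24088 / 567.3031 = 42.46 °C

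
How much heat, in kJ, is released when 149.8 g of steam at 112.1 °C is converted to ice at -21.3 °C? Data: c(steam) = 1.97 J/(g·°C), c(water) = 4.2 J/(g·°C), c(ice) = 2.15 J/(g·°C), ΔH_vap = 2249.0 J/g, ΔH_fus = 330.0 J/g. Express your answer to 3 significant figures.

q1 (cool steam 112.1→100 °C): 149.8 × 1.97 × 12.1 = 3571 J
q2 (condense at 100 °C): 149.8 × 2249.0 = 336900 J
q3 (cool water 100→0 °C): 149.8 × 4.2 × 100.0 = 62916 J
q4 (freeze at 0 °C): 149.8 × 330.0 = 49434 J
q5 (cool ice 0→-21.3 °C): 149.8 × 2.15 × 21.3 = 6860 J
Total: 3571 + 336900 + 62916 + 49434 + 6860 = 459681 J = 460 kJ

q = 460 kJ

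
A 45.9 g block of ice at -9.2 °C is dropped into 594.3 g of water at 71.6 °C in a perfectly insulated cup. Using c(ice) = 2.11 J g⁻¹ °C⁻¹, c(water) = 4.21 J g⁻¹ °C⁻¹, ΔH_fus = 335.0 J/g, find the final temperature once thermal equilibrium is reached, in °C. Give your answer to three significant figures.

Heat to bring ice to 0 °C and melt it: q₁ = 45.9×2.11×9.2 + 45.9×335.0 = 16268 J
Heat the water can supply cooling to 0 °C: 594.3×4.21×71.6 = 179143 J > q₁, so all ice melts.
Energy balance: 594.3×4.21×(71.6 − T) = 16268 + 45.9×4.21×(T − 0)
2502.003(71.6 − T) = 16268 + 193.239 T
179143 − 16268 = 2695.242 T
T = 162875 / 2695.242 = 60.43 °C

T_f = 60.4 °C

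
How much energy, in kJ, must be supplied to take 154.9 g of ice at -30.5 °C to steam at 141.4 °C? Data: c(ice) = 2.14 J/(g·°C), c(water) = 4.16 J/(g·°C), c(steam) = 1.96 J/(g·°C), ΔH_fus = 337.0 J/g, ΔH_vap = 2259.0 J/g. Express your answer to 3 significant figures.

q1 (heat ice -30.5→0.0 °C): 154.9 × 2.14 × 30.5 = 10110 J
q2 (melt at 0 °C): 154.9 × 337.0 = 52201 J
q3 (heat water 0.0→100.0 °C): 154.9 × 4.16 × 100.0 = 64438 J
q4 (vaporize at 100 °C): 154.9 × 2259.0 = 349919 J
q5 (heat steam 100.0→141.4 °C): 154.9 × 1.96 × 41.4 = 12569 J
Total: 10110 + 52201 + 64438 + 349919 + 12569 = 489237 J = 489 kJ

q = 489 kJ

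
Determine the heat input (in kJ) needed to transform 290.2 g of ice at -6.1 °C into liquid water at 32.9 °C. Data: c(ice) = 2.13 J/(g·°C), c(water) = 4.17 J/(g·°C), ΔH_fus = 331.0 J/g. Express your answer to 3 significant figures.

q = 140 kJ

q1 (heat ice -6.1→0.0 °C): 290.2 × 2.13 × 6.1 = 3771 J
q2 (melt at 0 °C): 290.2 × 331.0 = 96056 J
q3 (heat water 0.0→32.9 °C): 290.2 × 4.17 × 32.9 = 39813 J
Total: 3771 + 96056 + 39813 = 139640 J = 140 kJ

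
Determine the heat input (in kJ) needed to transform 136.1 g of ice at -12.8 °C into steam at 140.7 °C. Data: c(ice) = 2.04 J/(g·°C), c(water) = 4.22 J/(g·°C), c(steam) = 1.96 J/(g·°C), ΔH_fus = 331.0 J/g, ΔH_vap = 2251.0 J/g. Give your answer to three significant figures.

q1 (heat ice -12.8→0.0 °C): 136.1 × 2.04 × 12.8 = 3554 J
q2 (melt at 0 °C): 136.1 × 331.0 = 45049 J
q3 (heat water 0.0→100.0 °C): 136.1 × 4.22 × 100.0 = 57434 J
q4 (vaporize at 100 °C): 136.1 × 2251.0 = 306361 J
q5 (heat steam 100.0→140.7 °C): 136.1 × 1.96 × 40.7 = 10857 J
Total: 3554 + 45049 + 57434 + 306361 + 10857 = 423255 J = 423 kJ

q = 423 kJ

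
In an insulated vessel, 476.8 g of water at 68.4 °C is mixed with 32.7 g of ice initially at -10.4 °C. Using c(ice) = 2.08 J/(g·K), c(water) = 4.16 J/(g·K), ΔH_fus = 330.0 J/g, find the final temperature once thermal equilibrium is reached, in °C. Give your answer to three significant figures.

Heat to bring ice to 0 °C and melt it: q₁ = 32.7×2.08×10.4 + 32.7×330.0 = 11498 J
Heat the water can supply cooling to 0 °C: 476.8×4.16×68.4 = 135671 J > q₁, so all ice melts.
Energy balance: 476.8×4.16×(68.4 − T) = 11498 + 32.7×4.16×(T − 0)
1983.488(68.4 − T) = 11498 + 136.032 T
135671 − 11498 = 2119.520 T
T = 124173 / 2119.520 = 58.59 °C

T_f = 58.6 °C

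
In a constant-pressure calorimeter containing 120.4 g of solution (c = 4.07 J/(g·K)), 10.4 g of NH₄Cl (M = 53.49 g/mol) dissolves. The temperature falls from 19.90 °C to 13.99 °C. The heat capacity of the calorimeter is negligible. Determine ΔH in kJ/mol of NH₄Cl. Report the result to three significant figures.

|ΔT| = |13.99 − 19.90| = 5.91 °C
|q_surr| = (120.4 × 4.07) × 5.91 = 490.028 × 5.91 = 2896 J
n(NH₄Cl) = 10.4 / 53.49 = 0.1944 mol
Temperature fell, so q_rxn = +|q_surr| = 2.896 kJ
ΔH = q_rxn / n = 14.90 kJ/mol

ΔH = 14.9 kJ/mol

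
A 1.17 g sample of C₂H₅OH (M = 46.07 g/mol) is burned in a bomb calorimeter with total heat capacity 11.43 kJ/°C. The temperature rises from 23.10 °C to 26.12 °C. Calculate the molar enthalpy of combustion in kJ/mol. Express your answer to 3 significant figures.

ΔT = 26.12 − 23.10 = 3.02 °C
q_cal = C_cal × ΔT = 11.43 × 3.02 = 34.5186 kJ
n = 1.17 / 46.07 = 0.02540 mol
q_rxn = −q_cal = -34.5186 kJ
ΔH = -34.5186 / 0.02540 = -1359 kJ/mol

ΔH = -1360 kJ/mol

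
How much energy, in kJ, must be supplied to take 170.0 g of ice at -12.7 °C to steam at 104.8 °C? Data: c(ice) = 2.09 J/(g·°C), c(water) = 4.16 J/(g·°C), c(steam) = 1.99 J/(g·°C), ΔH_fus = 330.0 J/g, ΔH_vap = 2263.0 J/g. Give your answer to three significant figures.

q = 518 kJ

q1 (heat ice -12.7→0.0 °C): 170.0 × 2.09 × 12.7 = 4512 J
q2 (melt at 0 °C): 170.0 × 330.0 = 56100 J
q3 (heat water 0.0→100.0 °C): 170.0 × 4.16 × 100.0 = 70720 J
q4 (vaporize at 100 °C): 170.0 × 2263.0 = 384710 J
q5 (heat steam 100.0→104.8 °C): 170.0 × 1.99 × 4.8 = 1624 J
Total: 4512 + 56100 + 70720 + 384710 + 1624 = 517666 J = 518 kJ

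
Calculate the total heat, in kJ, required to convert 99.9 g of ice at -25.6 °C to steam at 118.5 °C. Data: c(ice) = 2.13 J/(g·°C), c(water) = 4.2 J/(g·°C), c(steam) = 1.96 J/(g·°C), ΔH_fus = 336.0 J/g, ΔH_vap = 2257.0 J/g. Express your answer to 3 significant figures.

q1 (heat ice -25.6→0.0 °C): 99.9 × 2.13 × 25.6 = 5447 J
q2 (melt at 0 °C): 99.9 × 336.0 = 33566 J
q3 (heat water 0.0→100.0 °C): 99.9 × 4.2 × 100.0 = 41958 J
q4 (vaporize at 100 °C): 99.9 × 2257.0 = 225474 J
q5 (heat steam 100.0→118.5 °C): 99.9 × 1.96 × 18.5 = 3622 J
Total: 5447 + 33566 + 41958 + 225474 + 3622 = 310067 J = 310 kJ

q = 310 kJ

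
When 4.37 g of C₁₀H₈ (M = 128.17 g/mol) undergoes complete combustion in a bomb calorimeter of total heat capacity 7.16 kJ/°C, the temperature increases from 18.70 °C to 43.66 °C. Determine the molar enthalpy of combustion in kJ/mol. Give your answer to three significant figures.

ΔT = 43.66 − 18.70 = 24.96 °C
q_cal = C_cal × ΔT = 7.16 × 24.96 = 178.7136 kJ
n = 4.37 / 128.17 = 0.03410 mol
q_rxn = −q_cal = -178.7136 kJ
ΔH = -178.7136 / 0.03410 = -5241 kJ/mol

ΔH = -5240 kJ/mol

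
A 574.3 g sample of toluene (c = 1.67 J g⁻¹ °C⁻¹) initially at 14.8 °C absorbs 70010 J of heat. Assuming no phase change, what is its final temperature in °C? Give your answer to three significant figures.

ΔT = q / (m c) = 70010 / (574.3 × 1.67) = 73.00 °C
T_f = 14.8 + 73.00 = 87.80 °C

T_f = 87.8 °C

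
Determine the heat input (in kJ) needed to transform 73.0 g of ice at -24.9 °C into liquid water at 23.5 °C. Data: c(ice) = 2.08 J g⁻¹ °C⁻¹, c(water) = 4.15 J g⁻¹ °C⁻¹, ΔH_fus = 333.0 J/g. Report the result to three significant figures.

q = 35.2 kJ

q1 (heat ice -24.9→0.0 °C): 73.0 × 2.08 × 24.9 = 3781 J
q2 (melt at 0 °C): 73.0 × 333.0 = 24309 J
q3 (heat water 0.0→23.5 °C): 73.0 × 4.15 × 23.5 = 7119 J
Total: 3781 + 24309 + 7119 = 35209 J = 35.2 kJ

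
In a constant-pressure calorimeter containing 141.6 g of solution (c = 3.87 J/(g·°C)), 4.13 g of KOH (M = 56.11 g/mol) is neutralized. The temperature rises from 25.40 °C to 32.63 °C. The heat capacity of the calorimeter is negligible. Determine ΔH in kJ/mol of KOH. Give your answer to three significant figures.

|ΔT| = |32.63 − 25.40| = 7.23 °C
|q_surr| = (141.6 × 3.87) × 7.23 = 547.992 × 7.23 = 3962 J
n(KOH) = 4.13 / 56.11 = 0.07361 mol
Temperature rose, so q_rxn = −|q_surr| = -3.962 kJ
ΔH = q_rxn / n = -53.82 kJ/mol

ΔH = -53.8 kJ/mol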